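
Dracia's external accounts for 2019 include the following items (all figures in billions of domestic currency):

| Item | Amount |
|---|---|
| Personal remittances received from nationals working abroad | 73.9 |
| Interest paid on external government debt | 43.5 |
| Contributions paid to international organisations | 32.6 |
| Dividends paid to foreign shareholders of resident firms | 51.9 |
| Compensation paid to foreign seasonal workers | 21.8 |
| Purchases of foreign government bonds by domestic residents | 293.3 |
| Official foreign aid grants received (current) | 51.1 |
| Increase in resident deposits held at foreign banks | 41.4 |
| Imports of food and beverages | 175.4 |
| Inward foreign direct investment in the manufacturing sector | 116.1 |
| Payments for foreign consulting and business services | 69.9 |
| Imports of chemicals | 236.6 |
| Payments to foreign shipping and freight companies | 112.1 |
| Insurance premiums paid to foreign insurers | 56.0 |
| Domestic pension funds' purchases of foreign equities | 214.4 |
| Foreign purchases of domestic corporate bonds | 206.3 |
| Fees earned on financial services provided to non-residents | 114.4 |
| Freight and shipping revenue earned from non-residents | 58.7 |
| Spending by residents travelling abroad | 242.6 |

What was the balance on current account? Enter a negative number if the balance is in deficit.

Goods: -175.4 - 236.6 = -412.0
Services: -242.6 - 69.9 - 56.0 + 58.7 + 114.4 - 112.1 = -307.5
Primary income: -21.8 - 51.9 - 43.5 = -117.2
Secondary income: 51.1 - 32.6 + 73.9 = 92.4
Current account = (-412.0) + (-307.5) + (-117.2) + 92.4 = -744.3
(Excluded from the current account — financial account: purchases of foreign government bonds by domestic residents 293.3, increase in resident deposits held at foreign banks 41.4, inward foreign direct investment in the manufacturing sector 116.1, domestic pension funds' purchases of foreign equities 214.4, foreign purchases of domestic corporate bonds 206.3.)

-744.3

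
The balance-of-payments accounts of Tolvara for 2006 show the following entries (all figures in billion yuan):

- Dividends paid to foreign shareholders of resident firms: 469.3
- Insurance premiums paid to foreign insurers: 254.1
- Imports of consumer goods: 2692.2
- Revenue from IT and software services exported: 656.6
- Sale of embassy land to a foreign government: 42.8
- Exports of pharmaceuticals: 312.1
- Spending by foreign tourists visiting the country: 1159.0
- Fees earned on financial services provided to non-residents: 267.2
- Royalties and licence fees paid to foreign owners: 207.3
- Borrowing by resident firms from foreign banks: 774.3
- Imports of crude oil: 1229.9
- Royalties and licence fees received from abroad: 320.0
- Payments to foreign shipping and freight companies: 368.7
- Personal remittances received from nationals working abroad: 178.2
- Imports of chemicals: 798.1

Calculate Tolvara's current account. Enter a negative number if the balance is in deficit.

Goods: -1229.9 - 2692.2 - 798.1 + 312.1 = -4408.1
Services: 656.6 - 207.3 + 320.0 - 254.1 - 368.7 + 1159.0 + 267.2 = 1572.7
Primary income: -469.3
Secondary income: 178.2
Current account = (-4408.1) + 1572.7 + (-469.3) + 178.2 = -3126.5
(Excluded from the current account — capital account: sale of embassy land to a foreign government 42.8; financial account: borrowing by resident firms from foreign banks 774.3.)

-3126.5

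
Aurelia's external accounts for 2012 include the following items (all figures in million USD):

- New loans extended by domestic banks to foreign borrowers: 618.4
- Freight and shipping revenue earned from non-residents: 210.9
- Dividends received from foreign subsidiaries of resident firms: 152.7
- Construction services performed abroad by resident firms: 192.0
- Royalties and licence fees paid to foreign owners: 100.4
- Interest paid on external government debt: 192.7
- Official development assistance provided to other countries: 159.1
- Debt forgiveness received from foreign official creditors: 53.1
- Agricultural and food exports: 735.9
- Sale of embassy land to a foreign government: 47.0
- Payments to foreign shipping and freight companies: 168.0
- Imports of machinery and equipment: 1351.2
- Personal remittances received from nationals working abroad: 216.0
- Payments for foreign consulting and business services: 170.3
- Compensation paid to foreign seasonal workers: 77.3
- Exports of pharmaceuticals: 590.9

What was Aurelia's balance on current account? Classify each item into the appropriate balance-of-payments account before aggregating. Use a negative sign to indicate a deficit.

-120.6

Goods: 735.9 + 590.9 - 1351.2 = -24.4
Services: -168.0 - 100.4 - 170.3 + 192.0 + 210.9 = -35.8
Primary income: 152.7 - 192.7 - 77.3 = -117.3
Secondary income: -159.1 + 216.0 = 56.9
Current account = (-24.4) + (-35.8) + (-117.3) + 56.9 = -120.6
(Excluded from the current account — financial account: new loans extended by domestic banks to foreign borrowers 618.4; capital account: debt forgiveness received from foreign official creditors 53.1, sale of embassy land to a foreign government 47.0.)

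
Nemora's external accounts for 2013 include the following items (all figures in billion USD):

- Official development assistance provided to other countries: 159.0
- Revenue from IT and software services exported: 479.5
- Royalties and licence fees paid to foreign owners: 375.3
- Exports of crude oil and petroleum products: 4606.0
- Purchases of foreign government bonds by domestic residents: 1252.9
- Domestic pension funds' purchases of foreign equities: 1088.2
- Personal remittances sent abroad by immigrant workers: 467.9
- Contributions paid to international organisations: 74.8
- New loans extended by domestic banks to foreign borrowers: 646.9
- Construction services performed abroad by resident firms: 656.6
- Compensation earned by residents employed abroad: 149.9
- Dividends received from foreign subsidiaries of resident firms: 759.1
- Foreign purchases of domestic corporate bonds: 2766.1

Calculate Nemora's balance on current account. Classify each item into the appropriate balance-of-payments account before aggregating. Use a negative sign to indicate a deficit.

Goods: 4606.0
Services: 656.6 + 479.5 - 375.3 = 760.8
Primary income: 149.9 + 759.1 = 909.0
Secondary income: -467.9 - 74.8 - 159.0 = -701.7
Current account = 4606.0 + 760.8 + 909.0 + (-701.7) = 5574.1
(Excluded from the current account — financial account: purchases of foreign government bonds by domestic residents 1252.9, domestic pension funds' purchases of foreign equities 1088.2, new loans extended by domestic banks to foreign borrowers 646.9, foreign purchases of domestic corporate bonds 2766.1.)

5574.1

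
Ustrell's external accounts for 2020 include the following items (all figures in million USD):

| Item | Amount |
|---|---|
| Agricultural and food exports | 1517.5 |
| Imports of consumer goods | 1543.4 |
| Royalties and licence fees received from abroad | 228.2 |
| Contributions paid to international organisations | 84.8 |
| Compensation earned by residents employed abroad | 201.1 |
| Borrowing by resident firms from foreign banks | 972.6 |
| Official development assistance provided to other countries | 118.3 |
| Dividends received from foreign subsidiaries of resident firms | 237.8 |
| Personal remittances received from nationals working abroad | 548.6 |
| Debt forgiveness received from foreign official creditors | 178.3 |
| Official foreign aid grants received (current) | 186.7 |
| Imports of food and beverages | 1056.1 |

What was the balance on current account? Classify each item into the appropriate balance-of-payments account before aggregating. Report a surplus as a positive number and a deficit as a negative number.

117.3

Goods: -1543.4 - 1056.1 + 1517.5 = -1082.0
Services: 228.2
Primary income: 201.1 + 237.8 = 438.9
Secondary income: 186.7 - 118.3 + 548.6 - 84.8 = 532.2
Current account = (-1082.0) + 228.2 + 438.9 + 532.2 = 117.3
(Excluded from the current account — financial account: borrowing by resident firms from foreign banks 972.6; capital account: debt forgiveness received from foreign official creditors 178.3.)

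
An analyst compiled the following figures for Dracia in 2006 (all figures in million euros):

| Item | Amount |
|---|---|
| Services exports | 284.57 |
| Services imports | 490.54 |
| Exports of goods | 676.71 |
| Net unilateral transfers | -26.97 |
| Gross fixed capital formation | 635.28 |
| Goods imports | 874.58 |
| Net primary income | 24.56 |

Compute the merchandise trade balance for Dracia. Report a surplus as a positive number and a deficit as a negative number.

-197.87

Goods balance = 676.71 - 874.58 = -197.87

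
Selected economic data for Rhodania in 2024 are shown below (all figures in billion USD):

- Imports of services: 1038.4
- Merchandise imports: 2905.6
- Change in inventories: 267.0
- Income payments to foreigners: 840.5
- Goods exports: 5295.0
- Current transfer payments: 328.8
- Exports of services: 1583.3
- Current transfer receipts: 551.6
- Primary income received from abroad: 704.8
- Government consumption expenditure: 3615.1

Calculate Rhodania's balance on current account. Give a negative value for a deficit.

3021.4

Goods balance = 5295.0 - 2905.6 = 2389.4
Services balance = 1583.3 - 1038.4 = 544.9
Trade balance (goods + services) = 2389.4 + 544.9 = 2934.3
Net primary income = 704.8 - 840.5 = -135.7
Net secondary income = 551.6 - 328.8 = 222.8
Current account = 2934.3 + (-135.7) + 222.8 = 3021.4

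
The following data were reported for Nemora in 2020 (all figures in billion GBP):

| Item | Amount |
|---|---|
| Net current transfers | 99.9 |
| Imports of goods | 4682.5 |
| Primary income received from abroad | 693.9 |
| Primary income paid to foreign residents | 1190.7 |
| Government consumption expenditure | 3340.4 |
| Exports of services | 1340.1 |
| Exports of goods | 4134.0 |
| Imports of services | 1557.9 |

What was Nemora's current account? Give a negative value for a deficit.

Goods balance = 4134.0 - 4682.5 = -548.5
Services balance = 1340.1 - 1557.9 = -217.8
Trade balance (goods + services) = -548.5 + (-217.8) = -766.3
Net primary income = 693.9 - 1190.7 = -496.8
Net secondary income = 99.9
Current account = -766.3 + (-496.8) + 99.9 = -1163.2

-1163.2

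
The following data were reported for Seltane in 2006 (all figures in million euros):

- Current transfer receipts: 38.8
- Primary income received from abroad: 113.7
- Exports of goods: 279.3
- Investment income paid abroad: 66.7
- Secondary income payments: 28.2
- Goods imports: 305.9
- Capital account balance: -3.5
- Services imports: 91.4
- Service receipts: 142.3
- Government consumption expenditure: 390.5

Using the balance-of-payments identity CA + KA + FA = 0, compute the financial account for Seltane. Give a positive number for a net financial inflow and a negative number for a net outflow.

-78.4

Goods balance = 279.3 - 305.9 = -26.6
Services balance = 142.3 - 91.4 = 50.9
Trade balance (goods + services) = -26.6 + 50.9 = 24.3
Net primary income = 113.7 - 66.7 = 47.0
Net secondary income = 38.8 - 28.2 = 10.6
Current account = 24.3 + 47.0 + 10.6 = 81.9
Financial account = -(81.9 + (-3.5)) = -78.4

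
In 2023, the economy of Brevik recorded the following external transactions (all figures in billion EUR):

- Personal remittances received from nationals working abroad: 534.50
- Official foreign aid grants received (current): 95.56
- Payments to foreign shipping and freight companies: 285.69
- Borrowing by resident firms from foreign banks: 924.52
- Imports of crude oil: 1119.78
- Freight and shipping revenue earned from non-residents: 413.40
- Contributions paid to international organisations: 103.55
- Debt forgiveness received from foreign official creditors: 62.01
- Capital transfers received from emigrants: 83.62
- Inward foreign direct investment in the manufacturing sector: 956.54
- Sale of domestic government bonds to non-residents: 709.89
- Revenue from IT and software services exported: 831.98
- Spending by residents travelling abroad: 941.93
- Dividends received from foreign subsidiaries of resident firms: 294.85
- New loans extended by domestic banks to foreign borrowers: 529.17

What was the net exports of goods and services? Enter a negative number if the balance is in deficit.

Goods: -1119.78
Services: -941.93 + 831.98 + 413.40 - 285.69 = 17.76
Trade balance = -1119.78 + 17.76 = -1102.02
(Excluded from the trade balance — secondary income: personal remittances received from nationals working abroad 534.50, official foreign aid grants received (current) 95.56, contributions paid to international organisations 103.55; financial account: borrowing by resident firms from foreign banks 924.52, inward foreign direct investment in the manufacturing sector 956.54, sale of domestic government bonds to non-residents 709.89, new loans extended by domestic banks to foreign borrowers 529.17; capital account: debt forgiveness received from foreign official creditors 62.01, capital transfers received from emigrants 83.62; primary income: dividends received from foreign subsidiaries of resident firms 294.85.)

-1102.02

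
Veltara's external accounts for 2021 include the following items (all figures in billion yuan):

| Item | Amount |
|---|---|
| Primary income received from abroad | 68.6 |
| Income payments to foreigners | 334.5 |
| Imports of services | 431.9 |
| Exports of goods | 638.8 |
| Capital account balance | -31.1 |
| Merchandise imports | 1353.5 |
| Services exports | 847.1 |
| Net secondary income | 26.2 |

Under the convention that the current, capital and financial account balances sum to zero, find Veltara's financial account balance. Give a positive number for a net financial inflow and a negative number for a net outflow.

570.3

Goods balance = 638.8 - 1353.5 = -714.7
Services balance = 847.1 - 431.9 = 415.2
Trade balance (goods + services) = -714.7 + 415.2 = -299.5
Net primary income = 68.6 - 334.5 = -265.9
Net secondary income = 26.2
Current account = -299.5 + (-265.9) + 26.2 = -539.2
Financial account = -(-539.2 + (-31.1)) = 570.3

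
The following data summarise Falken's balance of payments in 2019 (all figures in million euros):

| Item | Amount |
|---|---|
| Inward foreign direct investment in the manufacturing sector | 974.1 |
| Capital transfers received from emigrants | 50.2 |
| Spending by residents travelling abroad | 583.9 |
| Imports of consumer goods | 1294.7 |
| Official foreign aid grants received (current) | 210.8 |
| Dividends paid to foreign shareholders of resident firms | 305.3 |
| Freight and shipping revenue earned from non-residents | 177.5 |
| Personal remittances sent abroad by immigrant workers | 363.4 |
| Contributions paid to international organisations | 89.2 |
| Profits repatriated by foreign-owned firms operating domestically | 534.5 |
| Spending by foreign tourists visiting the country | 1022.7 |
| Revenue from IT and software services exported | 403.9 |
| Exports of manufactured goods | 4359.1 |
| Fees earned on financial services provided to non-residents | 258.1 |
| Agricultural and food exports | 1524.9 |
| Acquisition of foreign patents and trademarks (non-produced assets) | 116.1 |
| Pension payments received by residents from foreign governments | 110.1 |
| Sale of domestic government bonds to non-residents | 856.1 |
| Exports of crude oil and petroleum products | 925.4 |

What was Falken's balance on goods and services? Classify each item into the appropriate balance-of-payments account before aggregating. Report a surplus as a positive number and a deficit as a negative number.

6793.0

Goods: 1524.9 - 1294.7 + 4359.1 + 925.4 = 5514.7
Services: 403.9 + 1022.7 + 258.1 - 583.9 + 177.5 = 1278.3
Trade balance = 5514.7 + 1278.3 = 6793.0
(Excluded from the trade balance — financial account: inward foreign direct investment in the manufacturing sector 974.1, sale of domestic government bonds to non-residents 856.1; capital account: capital transfers received from emigrants 50.2, acquisition of foreign patents and trademarks (non-produced assets) 116.1; secondary income: official foreign aid grants received (current) 210.8, personal remittances sent abroad by immigrant workers 363.4, contributions paid to international organisations 89.2, pension payments received by residents from foreign governments 110.1; primary income: dividends paid to foreign shareholders of resident firms 305.3, profits repatriated by foreign-owned firms operating domestically 534.5.)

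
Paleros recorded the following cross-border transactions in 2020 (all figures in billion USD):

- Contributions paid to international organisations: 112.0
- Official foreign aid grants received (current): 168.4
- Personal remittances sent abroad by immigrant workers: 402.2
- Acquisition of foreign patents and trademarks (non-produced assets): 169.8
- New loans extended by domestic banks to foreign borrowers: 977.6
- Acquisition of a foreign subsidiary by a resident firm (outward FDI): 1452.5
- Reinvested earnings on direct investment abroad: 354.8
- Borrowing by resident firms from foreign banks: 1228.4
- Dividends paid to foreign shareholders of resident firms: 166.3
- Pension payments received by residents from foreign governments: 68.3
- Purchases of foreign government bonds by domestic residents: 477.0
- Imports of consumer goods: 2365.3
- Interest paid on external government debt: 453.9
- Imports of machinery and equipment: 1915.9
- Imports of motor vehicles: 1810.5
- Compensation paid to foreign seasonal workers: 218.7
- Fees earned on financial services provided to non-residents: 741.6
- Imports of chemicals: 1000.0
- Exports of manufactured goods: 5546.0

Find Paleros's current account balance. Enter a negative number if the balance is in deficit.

-1565.7

Goods: -1810.5 + 5546.0 - 1000.0 - 2365.3 - 1915.9 = -1545.7
Services: 741.6
Primary income: -166.3 - 453.9 - 218.7 + 354.8 = -484.1
Secondary income: 68.3 - 402.2 - 112.0 + 168.4 = -277.5
Current account = (-1545.7) + 741.6 + (-484.1) + (-277.5) = -1565.7
(Excluded from the current account — capital account: acquisition of foreign patents and trademarks (non-produced assets) 169.8; financial account: new loans extended by domestic banks to foreign borrowers 977.6, acquisition of a foreign subsidiary by a resident firm (outward FDI) 1452.5, borrowing by resident firms from foreign banks 1228.4, purchases of foreign government bonds by domestic residents 477.0.)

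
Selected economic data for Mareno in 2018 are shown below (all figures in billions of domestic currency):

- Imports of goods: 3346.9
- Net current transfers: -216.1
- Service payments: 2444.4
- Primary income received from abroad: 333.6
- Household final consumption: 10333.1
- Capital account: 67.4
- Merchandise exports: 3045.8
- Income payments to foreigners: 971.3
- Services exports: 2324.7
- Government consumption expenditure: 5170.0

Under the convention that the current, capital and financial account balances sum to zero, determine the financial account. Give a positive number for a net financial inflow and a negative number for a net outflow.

1207.2

Goods balance = 3045.8 - 3346.9 = -301.1
Services balance = 2324.7 - 2444.4 = -119.7
Trade balance (goods + services) = -301.1 + (-119.7) = -420.8
Net primary income = 333.6 - 971.3 = -637.7
Net secondary income = -216.1
Current account = -420.8 + (-637.7) + (-216.1) = -1274.6
Financial account = -(-1274.6 + 67.4) = 1207.2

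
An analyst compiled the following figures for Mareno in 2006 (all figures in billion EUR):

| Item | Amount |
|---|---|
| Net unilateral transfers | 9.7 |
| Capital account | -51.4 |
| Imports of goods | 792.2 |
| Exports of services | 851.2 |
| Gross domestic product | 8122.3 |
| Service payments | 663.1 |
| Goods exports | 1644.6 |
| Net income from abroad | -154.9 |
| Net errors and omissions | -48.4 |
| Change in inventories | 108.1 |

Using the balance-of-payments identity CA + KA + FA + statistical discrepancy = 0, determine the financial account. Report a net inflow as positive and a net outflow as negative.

Goods balance = 1644.6 - 792.2 = 852.4
Services balance = 851.2 - 663.1 = 188.1
Trade balance (goods + services) = 852.4 + 188.1 = 1040.5
Net primary income = -154.9
Net secondary income = 9.7
Current account = 1040.5 + (-154.9) + 9.7 = 895.3
Financial account = -(895.3 + (-51.4) + (-48.4)) = -795.5

-795.5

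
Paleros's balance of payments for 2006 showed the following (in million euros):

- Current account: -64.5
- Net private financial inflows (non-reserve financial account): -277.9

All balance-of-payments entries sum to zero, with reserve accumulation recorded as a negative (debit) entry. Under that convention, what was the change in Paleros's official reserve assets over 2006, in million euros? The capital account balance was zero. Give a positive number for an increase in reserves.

-342.4

Official reserve transactions balance = -((-64.5) + (-277.9)) = 342.4
An accumulation of reserves is recorded as a debit (negative entry), so the change in the stock of reserves is the negative of that balance.
Change in official reserves = -(342.4) = -342.4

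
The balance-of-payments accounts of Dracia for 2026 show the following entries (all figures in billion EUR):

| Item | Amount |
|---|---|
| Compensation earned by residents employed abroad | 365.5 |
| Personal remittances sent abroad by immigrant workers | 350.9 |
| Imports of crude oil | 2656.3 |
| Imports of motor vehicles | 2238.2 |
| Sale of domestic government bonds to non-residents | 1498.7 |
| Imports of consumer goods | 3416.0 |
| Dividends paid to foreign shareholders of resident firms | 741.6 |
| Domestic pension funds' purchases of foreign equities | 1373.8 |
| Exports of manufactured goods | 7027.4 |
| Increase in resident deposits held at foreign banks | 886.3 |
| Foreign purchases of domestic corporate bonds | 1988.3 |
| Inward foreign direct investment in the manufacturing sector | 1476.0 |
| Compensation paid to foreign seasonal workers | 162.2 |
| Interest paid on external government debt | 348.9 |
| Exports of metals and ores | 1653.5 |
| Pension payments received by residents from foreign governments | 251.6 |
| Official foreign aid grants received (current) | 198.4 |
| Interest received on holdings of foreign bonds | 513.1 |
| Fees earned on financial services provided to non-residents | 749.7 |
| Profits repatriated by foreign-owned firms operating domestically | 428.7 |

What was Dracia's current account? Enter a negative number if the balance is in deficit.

416.4

Goods: 1653.5 - 3416.0 - 2656.3 + 7027.4 - 2238.2 = 370.4
Services: 749.7
Primary income: 513.1 - 428.7 - 741.6 - 162.2 + 365.5 - 348.9 = -802.8
Secondary income: -350.9 + 198.4 + 251.6 = 99.1
Current account = 370.4 + 749.7 + (-802.8) + 99.1 = 416.4
(Excluded from the current account — financial account: sale of domestic government bonds to non-residents 1498.7, domestic pension funds' purchases of foreign equities 1373.8, increase in resident deposits held at foreign banks 886.3, foreign purchases of domestic corporate bonds 1988.3, inward foreign direct investment in the manufacturing sector 1476.0.)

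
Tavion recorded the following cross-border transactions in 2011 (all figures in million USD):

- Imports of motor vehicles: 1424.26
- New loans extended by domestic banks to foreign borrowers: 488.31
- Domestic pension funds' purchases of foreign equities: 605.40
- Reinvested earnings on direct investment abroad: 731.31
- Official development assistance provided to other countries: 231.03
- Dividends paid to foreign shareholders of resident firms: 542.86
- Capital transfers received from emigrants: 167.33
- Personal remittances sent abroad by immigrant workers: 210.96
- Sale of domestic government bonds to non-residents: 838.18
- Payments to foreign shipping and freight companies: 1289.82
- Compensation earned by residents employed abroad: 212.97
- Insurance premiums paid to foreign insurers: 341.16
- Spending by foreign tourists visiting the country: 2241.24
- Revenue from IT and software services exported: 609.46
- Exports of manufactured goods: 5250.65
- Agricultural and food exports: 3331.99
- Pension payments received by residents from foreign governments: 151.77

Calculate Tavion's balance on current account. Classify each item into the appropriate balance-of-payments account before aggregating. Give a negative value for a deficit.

Goods: -1424.26 + 3331.99 + 5250.65 = 7158.38
Services: -341.16 + 2241.24 + 609.46 - 1289.82 = 1219.72
Primary income: 731.31 - 542.86 + 212.97 = 401.42
Secondary income: 151.77 - 210.96 - 231.03 = -290.22
Current account = 7158.38 + 1219.72 + 401.42 + (-290.22) = 8489.30
(Excluded from the current account — financial account: new loans extended by domestic banks to foreign borrowers 488.31, domestic pension funds' purchases of foreign equities 605.40, sale of domestic government bonds to non-residents 838.18; capital account: capital transfers received from emigrants 167.33.)

8489.30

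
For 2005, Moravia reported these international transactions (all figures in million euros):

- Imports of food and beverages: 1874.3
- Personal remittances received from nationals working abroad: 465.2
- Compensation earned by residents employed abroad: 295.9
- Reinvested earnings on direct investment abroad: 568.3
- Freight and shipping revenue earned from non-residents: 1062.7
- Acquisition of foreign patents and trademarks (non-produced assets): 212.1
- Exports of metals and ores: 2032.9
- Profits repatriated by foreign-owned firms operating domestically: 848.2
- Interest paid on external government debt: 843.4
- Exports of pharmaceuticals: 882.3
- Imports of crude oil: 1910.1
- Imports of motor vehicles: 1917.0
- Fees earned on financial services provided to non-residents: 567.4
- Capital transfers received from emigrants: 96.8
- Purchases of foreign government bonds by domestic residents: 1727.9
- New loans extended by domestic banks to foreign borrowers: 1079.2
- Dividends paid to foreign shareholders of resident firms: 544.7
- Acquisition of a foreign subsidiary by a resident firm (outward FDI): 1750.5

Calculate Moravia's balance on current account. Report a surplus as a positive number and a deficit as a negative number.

Goods: -1874.3 - 1910.1 + 2032.9 - 1917.0 + 882.3 = -2786.2
Services: 1062.7 + 567.4 = 1630.1
Primary income: -848.2 - 843.4 + 295.9 - 544.7 + 568.3 = -1372.1
Secondary income: 465.2
Current account = (-2786.2) + 1630.1 + (-1372.1) + 465.2 = -2063.0
(Excluded from the current account — capital account: acquisition of foreign patents and trademarks (non-produced assets) 212.1, capital transfers received from emigrants 96.8; financial account: purchases of foreign government bonds by domestic residents 1727.9, new loans extended by domestic banks to foreign borrowers 1079.2, acquisition of a foreign subsidiary by a resident firm (outward FDI) 1750.5.)

-2063.0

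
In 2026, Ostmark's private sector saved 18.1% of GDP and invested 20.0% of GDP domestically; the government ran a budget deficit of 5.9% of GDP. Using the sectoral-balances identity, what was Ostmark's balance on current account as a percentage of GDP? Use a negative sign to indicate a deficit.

By the sectoral-balances identity, CA = (S_private - I) + (T - G).
Private balance = 18.1 - 20.0 = -1.9
Government balance (T - G) = -5.9
CA = -1.9 + (-5.9) = -7.8

-7.8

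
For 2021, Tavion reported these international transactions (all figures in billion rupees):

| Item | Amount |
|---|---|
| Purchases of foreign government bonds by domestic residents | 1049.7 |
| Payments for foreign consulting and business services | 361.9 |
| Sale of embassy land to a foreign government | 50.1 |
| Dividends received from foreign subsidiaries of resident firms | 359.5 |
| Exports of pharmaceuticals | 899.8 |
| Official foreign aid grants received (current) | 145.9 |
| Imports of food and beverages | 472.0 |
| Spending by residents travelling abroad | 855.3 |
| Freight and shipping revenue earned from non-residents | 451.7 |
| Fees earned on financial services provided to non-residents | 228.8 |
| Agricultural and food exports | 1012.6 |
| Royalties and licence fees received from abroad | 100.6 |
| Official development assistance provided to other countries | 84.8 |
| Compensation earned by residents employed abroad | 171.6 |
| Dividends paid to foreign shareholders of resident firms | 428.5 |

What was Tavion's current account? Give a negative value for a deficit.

Goods: 899.8 - 472.0 + 1012.6 = 1440.4
Services: 100.6 + 451.7 + 228.8 - 361.9 - 855.3 = -436.1
Primary income: 171.6 - 428.5 + 359.5 = 102.6
Secondary income: -84.8 + 145.9 = 61.1
Current account = 1440.4 + (-436.1) + 102.6 + 61.1 = 1168.0
(Excluded from the current account — financial account: purchases of foreign government bonds by domestic residents 1049.7; capital account: sale of embassy land to a foreign government 50.1.)

1168.0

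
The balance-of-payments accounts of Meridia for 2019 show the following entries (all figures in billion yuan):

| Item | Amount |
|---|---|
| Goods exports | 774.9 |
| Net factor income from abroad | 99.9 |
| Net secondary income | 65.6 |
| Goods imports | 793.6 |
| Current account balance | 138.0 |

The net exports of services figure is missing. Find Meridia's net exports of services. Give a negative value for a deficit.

-8.8

Current account = goods balance + services balance + net primary income + net secondary income
Sum of the known components = 146.8
Net exports of services = CA - (known components) = 138.0 - 146.8 = -8.8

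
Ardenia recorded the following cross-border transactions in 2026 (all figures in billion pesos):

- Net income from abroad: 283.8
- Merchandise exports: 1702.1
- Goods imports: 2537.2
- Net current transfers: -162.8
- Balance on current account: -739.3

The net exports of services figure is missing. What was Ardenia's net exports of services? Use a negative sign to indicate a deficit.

-25.2

Current account = goods balance + services balance + net primary income + net secondary income
Sum of the known components = -714.1
Net exports of services = CA - (known components) = -739.3 - (-714.1) = -25.2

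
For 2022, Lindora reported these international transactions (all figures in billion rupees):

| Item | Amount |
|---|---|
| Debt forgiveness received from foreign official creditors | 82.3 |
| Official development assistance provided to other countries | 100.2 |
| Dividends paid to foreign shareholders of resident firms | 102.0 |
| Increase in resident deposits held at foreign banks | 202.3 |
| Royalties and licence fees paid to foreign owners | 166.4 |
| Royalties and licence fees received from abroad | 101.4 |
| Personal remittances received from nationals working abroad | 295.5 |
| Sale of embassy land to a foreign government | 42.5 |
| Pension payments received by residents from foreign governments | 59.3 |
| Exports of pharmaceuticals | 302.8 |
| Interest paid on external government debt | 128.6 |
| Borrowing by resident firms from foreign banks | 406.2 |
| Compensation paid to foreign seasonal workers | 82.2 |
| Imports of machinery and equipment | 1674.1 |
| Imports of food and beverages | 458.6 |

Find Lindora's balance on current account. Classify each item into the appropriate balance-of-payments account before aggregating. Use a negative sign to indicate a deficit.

-1953.1

Goods: -458.6 + 302.8 - 1674.1 = -1829.9
Services: -166.4 + 101.4 = -65.0
Primary income: -128.6 - 82.2 - 102.0 = -312.8
Secondary income: 295.5 - 100.2 + 59.3 = 254.6
Current account = (-1829.9) + (-65.0) + (-312.8) + 254.6 = -1953.1
(Excluded from the current account — capital account: debt forgiveness received from foreign official creditors 82.3, sale of embassy land to a foreign government 42.5; financial account: increase in resident deposits held at foreign banks 202.3, borrowing by resident firms from foreign banks 406.2.)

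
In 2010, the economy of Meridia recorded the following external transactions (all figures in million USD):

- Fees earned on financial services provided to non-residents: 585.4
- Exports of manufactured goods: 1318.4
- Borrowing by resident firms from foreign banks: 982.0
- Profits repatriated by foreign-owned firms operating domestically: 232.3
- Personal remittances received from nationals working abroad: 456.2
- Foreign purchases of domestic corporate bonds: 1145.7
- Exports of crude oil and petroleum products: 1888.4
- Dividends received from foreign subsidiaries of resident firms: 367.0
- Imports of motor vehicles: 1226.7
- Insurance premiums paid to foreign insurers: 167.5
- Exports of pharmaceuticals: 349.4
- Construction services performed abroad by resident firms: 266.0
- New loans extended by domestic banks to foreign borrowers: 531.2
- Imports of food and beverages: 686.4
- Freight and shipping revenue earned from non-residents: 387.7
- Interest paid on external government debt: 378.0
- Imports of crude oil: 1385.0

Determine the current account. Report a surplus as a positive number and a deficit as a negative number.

1542.6

Goods: 1888.4 + 1318.4 - 1385.0 - 1226.7 + 349.4 - 686.4 = 258.1
Services: 585.4 - 167.5 + 387.7 + 266.0 = 1071.6
Primary income: -378.0 - 232.3 + 367.0 = -243.3
Secondary income: 456.2
Current account = 258.1 + 1071.6 + (-243.3) + 456.2 = 1542.6
(Excluded from the current account — financial account: borrowing by resident firms from foreign banks 982.0, foreign purchases of domestic corporate bonds 1145.7, new loans extended by domestic banks to foreign borrowers 531.2.)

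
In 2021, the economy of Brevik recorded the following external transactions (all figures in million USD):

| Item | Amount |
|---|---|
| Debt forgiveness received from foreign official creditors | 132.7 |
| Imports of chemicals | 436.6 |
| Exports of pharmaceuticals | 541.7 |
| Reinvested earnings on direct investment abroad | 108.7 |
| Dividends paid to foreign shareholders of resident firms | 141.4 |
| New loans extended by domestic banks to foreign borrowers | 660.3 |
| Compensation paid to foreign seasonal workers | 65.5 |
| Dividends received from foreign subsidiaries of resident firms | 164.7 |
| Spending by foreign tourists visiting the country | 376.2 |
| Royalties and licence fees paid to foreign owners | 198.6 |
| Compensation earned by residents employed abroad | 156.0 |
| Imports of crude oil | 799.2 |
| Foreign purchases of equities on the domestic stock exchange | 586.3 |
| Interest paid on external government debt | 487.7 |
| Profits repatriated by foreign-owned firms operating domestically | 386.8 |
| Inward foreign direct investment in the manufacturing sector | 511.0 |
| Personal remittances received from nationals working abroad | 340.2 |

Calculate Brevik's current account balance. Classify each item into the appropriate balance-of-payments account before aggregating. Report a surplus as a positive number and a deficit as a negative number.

Goods: -436.6 - 799.2 + 541.7 = -694.1
Services: 376.2 - 198.6 = 177.6
Primary income: 156.0 - 141.4 + 164.7 - 386.8 + 108.7 - 65.5 - 487.7 = -652.0
Secondary income: 340.2
Current account = (-694.1) + 177.6 + (-652.0) + 340.2 = -828.3
(Excluded from the current account — capital account: debt forgiveness received from foreign official creditors 132.7; financial account: new loans extended by domestic banks to foreign borrowers 660.3, foreign purchases of equities on the domestic stock exchange 586.3, inward foreign direct investment in the manufacturing sector 511.0.)

-828.3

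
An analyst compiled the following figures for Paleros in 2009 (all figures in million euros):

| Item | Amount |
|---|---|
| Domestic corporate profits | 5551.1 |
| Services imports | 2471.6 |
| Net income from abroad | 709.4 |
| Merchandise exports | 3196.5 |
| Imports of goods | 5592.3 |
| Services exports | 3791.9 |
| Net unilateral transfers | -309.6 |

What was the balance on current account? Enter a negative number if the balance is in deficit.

Goods balance = 3196.5 - 5592.3 = -2395.8
Services balance = 3791.9 - 2471.6 = 1320.3
Trade balance (goods + services) = -2395.8 + 1320.3 = -1075.5
Net primary income = 709.4
Net secondary income = -309.6
Current account = -1075.5 + 709.4 + (-309.6) = -675.7

-675.7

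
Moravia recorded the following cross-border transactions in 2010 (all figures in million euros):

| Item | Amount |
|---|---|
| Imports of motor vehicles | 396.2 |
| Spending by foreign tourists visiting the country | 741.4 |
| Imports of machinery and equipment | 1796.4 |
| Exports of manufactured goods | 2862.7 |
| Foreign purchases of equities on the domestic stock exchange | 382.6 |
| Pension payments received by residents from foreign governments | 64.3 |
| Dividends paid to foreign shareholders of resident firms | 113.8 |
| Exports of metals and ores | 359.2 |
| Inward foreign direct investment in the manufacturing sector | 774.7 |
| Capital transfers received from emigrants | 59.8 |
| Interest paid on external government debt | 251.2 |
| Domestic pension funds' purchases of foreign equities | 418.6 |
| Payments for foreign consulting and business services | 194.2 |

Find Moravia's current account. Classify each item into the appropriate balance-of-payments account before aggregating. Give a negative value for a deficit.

1275.8

Goods: 359.2 + 2862.7 - 1796.4 - 396.2 = 1029.3
Services: 741.4 - 194.2 = 547.2
Primary income: -113.8 - 251.2 = -365.0
Secondary income: 64.3
Current account = 1029.3 + 547.2 + (-365.0) + 64.3 = 1275.8
(Excluded from the current account — financial account: foreign purchases of equities on the domestic stock exchange 382.6, inward foreign direct investment in the manufacturing sector 774.7, domestic pension funds' purchases of foreign equities 418.6; capital account: capital transfers received from emigrants 59.8.)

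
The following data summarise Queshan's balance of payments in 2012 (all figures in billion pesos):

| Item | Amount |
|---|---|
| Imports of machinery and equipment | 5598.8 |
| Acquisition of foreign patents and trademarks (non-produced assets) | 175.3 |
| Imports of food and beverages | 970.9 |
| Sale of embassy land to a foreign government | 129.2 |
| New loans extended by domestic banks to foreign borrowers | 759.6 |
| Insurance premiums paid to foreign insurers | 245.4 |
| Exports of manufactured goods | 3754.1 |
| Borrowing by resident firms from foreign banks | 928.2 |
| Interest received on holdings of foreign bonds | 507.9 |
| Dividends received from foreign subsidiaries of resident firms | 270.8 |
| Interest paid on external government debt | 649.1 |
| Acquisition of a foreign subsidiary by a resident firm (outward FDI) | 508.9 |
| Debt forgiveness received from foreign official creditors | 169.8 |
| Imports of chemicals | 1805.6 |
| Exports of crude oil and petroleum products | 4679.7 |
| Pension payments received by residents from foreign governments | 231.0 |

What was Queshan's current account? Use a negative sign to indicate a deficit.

173.7

Goods: 4679.7 - 5598.8 - 970.9 - 1805.6 + 3754.1 = 58.5
Services: -245.4
Primary income: 507.9 - 649.1 + 270.8 = 129.6
Secondary income: 231.0
Current account = 58.5 + (-245.4) + 129.6 + 231.0 = 173.7
(Excluded from the current account — capital account: acquisition of foreign patents and trademarks (non-produced assets) 175.3, sale of embassy land to a foreign government 129.2, debt forgiveness received from foreign official creditors 169.8; financial account: new loans extended by domestic banks to foreign borrowers 759.6, borrowing by resident firms from foreign banks 928.2, acquisition of a foreign subsidiary by a resident firm (outward FDI) 508.9.)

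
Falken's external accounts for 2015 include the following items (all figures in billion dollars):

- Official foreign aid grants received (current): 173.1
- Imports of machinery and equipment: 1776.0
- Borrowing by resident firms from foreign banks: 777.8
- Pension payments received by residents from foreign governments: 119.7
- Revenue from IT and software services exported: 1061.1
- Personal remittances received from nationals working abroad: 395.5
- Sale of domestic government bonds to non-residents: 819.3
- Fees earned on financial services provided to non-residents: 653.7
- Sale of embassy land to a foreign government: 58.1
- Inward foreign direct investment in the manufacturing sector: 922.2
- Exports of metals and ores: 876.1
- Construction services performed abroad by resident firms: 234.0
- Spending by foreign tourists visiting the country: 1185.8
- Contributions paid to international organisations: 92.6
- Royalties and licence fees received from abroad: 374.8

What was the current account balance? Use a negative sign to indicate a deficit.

Goods: -1776.0 + 876.1 = -899.9
Services: 1061.1 + 234.0 + 1185.8 + 374.8 + 653.7 = 3509.4
Secondary income: 119.7 + 173.1 - 92.6 + 395.5 = 595.7
Current account = (-899.9) + 3509.4 + 595.7 = 3205.2
(Excluded from the current account — financial account: borrowing by resident firms from foreign banks 777.8, sale of domestic government bonds to non-residents 819.3, inward foreign direct investment in the manufacturing sector 922.2; capital account: sale of embassy land to a foreign government 58.1.)

3205.2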